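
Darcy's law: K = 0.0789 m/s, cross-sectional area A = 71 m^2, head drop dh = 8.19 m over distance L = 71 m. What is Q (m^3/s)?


Darcy's law: Q = K * A * i, where i = dh/L.
Hydraulic gradient i = 8.19 / 71 = 0.115352.
Q = 0.0789 * 71 * 0.115352
  = 0.6462 m^3/s.

0.6462


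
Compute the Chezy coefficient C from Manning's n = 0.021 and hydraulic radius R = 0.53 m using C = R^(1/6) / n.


The Chezy coefficient relates to Manning's n through C = R^(1/6) / n.
R^(1/6) = 0.53^(1/6) = 0.899593.
C = 0.899593 / 0.021 = 42.84 m^(1/2)/s.

42.84


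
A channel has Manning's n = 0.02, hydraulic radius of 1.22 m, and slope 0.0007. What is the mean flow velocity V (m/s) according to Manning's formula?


Manning's equation gives V = (1/n) * R^(2/3) * S^(1/2).
First, compute R^(2/3) = 1.22^(2/3) = 1.1418.
Next, S^(1/2) = 0.0007^(1/2) = 0.026458.
Then 1/n = 1/0.02 = 50.0.
V = 50.0 * 1.1418 * 0.026458 = 1.5104 m/s.

1.5104


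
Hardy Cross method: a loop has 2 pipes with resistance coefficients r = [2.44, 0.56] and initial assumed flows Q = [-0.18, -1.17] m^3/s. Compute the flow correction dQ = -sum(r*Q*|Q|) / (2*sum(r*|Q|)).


Numerator terms (r*Q*|Q|): 2.44*-0.18*|-0.18| = -0.0791; 0.56*-1.17*|-1.17| = -0.7666.
Sum of numerator = -0.8456.
Denominator terms (r*|Q|): 2.44*|-0.18| = 0.4392; 0.56*|-1.17| = 0.6552.
2 * sum of denominator = 2 * 1.0944 = 2.1888.
dQ = --0.8456 / 2.1888 = 0.3863 m^3/s.

0.3863


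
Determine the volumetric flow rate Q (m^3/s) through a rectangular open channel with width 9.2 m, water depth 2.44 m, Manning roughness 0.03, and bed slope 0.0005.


For a rectangular channel, the cross-sectional area A = b * y = 9.2 * 2.44 = 22.45 m^2.
The wetted perimeter P = b + 2y = 9.2 + 2*2.44 = 14.08 m.
Hydraulic radius R = A/P = 22.45/14.08 = 1.5943 m.
Velocity V = (1/n)*R^(2/3)*S^(1/2) = (1/0.03)*1.5943^(2/3)*0.0005^(1/2) = 1.0172 m/s.
Discharge Q = A * V = 22.45 * 1.0172 = 22.834 m^3/s.

22.834


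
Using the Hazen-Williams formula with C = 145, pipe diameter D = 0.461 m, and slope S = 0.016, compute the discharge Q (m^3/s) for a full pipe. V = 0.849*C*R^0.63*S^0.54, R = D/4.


For a full circular pipe, R = D/4 = 0.461/4 = 0.1153 m.
V = 0.849 * 145 * 0.1153^0.63 * 0.016^0.54
  = 0.849 * 145 * 0.25635 * 0.107207
  = 3.3833 m/s.
Pipe area A = pi*D^2/4 = pi*0.461^2/4 = 0.1669 m^2.
Q = A * V = 0.1669 * 3.3833 = 0.5647 m^3/s.

0.5647


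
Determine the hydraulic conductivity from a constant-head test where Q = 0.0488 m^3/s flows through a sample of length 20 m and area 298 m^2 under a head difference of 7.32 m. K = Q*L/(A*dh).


From K = Q*L / (A*dh):
Numerator: Q*L = 0.0488 * 20 = 0.976.
Denominator: A*dh = 298 * 7.32 = 2181.36.
K = 0.976 / 2181.36 = 0.000447 m/s.

0.000447


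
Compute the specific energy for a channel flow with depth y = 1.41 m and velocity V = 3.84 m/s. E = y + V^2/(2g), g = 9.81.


Specific energy E = y + V^2/(2g).
Velocity head = V^2/(2g) = 3.84^2 / (2*9.81) = 14.7456 / 19.62 = 0.7516 m.
E = 1.41 + 0.7516 = 2.1616 m.

2.1616


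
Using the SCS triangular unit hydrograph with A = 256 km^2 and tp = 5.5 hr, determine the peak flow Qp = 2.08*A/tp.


SCS formula: Qp = 2.08 * A / tp.
Qp = 2.08 * 256 / 5.5
   = 532.48 / 5.5
   = 96.81 m^3/s per cm.

96.81


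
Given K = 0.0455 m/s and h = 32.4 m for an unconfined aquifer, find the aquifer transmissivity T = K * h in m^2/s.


Transmissivity is defined as T = K * h.
T = 0.0455 * 32.4
  = 1.4742 m^2/s.

1.4742


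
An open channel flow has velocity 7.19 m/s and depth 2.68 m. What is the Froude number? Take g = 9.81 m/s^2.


The Froude number is defined as Fr = V / sqrt(g*y).
g*y = 9.81 * 2.68 = 26.2908.
sqrt(g*y) = sqrt(26.2908) = 5.1275.
Fr = 7.19 / 5.1275 = 1.4023.

1.4023


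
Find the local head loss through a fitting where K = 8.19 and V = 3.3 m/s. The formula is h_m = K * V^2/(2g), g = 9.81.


Minor loss formula: h_m = K * V^2/(2g).
V^2 = 3.3^2 = 10.89.
V^2/(2g) = 10.89 / 19.62 = 0.555 m.
h_m = 8.19 * 0.555 = 4.5458 m.

4.5458


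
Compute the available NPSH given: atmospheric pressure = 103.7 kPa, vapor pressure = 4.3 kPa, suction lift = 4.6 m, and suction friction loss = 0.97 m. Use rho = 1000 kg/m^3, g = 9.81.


NPSHa = p_atm/(rho*g) - z_s - hf_s - p_vap/(rho*g).
p_atm/(rho*g) = 103.7*1000 / (1000*9.81) = 10.571 m.
p_vap/(rho*g) = 4.3*1000 / (1000*9.81) = 0.438 m.
NPSHa = 10.571 - 4.6 - 0.97 - 0.438
      = 4.56 m.

4.56


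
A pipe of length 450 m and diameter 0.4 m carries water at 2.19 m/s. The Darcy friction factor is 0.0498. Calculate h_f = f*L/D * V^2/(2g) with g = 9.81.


Darcy-Weisbach equation: h_f = f * (L/D) * V^2/(2g).
f * L/D = 0.0498 * 450/0.4 = 56.025.
V^2/(2g) = 2.19^2 / (2*9.81) = 4.7961 / 19.62 = 0.2444 m.
h_f = 56.025 * 0.2444 = 13.695 m.

13.695


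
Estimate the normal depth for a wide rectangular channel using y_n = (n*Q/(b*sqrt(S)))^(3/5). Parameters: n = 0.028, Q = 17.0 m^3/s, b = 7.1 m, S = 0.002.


We use the wide-channel approximation y_n = (n*Q/(b*sqrt(S)))^(3/5).
sqrt(S) = sqrt(0.002) = 0.044721.
Numerator: n*Q = 0.028 * 17.0 = 0.476.
Denominator: b*sqrt(S) = 7.1 * 0.044721 = 0.317519.
arg = 1.4991.
y_n = 1.4991^(3/5) = 1.275 m.

1.275


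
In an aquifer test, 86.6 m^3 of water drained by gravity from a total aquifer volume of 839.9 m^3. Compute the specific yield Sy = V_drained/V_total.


Specific yield Sy = Volume drained / Total volume.
Sy = 86.6 / 839.9
   = 0.1031.

0.1031


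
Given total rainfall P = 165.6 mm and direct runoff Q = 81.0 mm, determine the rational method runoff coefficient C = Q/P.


The runoff coefficient C = runoff depth / rainfall depth.
C = 81.0 / 165.6
  = 0.4891.

0.4891


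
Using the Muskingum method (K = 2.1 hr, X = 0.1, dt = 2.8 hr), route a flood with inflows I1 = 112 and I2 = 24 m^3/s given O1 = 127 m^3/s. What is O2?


Muskingum coefficients:
denom = 2*K*(1-X) + dt = 2*2.1*(1-0.1) + 2.8 = 6.58.
C0 = (dt - 2*K*X)/denom = (2.8 - 2*2.1*0.1)/6.58 = 0.3617.
C1 = (dt + 2*K*X)/denom = (2.8 + 2*2.1*0.1)/6.58 = 0.4894.
C2 = (2*K*(1-X) - dt)/denom = 0.1489.
O2 = C0*I2 + C1*I1 + C2*O1
   = 0.3617*24 + 0.4894*112 + 0.1489*127
   = 82.4 m^3/s.

82.4


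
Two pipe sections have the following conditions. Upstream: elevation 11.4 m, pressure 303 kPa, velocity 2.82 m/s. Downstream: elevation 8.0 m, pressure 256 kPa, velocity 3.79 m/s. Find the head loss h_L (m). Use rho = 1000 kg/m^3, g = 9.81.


Total head at each section: H = z + p/(rho*g) + V^2/(2g).
H1 = 11.4 + 303*1000/(1000*9.81) + 2.82^2/(2*9.81)
   = 11.4 + 30.887 + 0.4053
   = 42.692 m.
H2 = 8.0 + 256*1000/(1000*9.81) + 3.79^2/(2*9.81)
   = 8.0 + 26.096 + 0.7321
   = 34.828 m.
h_L = H1 - H2 = 42.692 - 34.828 = 7.864 m.

7.864


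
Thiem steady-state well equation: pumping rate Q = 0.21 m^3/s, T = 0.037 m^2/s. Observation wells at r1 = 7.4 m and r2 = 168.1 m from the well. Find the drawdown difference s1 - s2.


Thiem equation: s1 - s2 = Q/(2*pi*T) * ln(r2/r1).
ln(r2/r1) = ln(168.1/7.4) = 3.1231.
Q/(2*pi*T) = 0.21 / (2*pi*0.037) = 0.21 / 0.2325 = 0.9033.
s1 - s2 = 0.9033 * 3.1231 = 2.8211 m.

2.8211


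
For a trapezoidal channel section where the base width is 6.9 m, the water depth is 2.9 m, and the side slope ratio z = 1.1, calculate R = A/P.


For a trapezoidal section with side slope z:
A = (b + z*y)*y = (6.9 + 1.1*2.9)*2.9 = 29.261 m^2.
P = b + 2*y*sqrt(1 + z^2) = 6.9 + 2*2.9*sqrt(1 + 1.1^2) = 15.522 m.
R = A/P = 29.261 / 15.522 = 1.8851 m.

1.8851


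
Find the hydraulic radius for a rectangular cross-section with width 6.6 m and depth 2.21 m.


For a rectangular section:
Flow area A = b * y = 6.6 * 2.21 = 14.59 m^2.
Wetted perimeter P = b + 2y = 6.6 + 2*2.21 = 11.02 m.
Hydraulic radius R = A/P = 14.59 / 11.02 = 1.3236 m.

1.3236


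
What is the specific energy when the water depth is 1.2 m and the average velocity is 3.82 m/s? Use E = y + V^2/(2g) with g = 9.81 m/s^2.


Specific energy E = y + V^2/(2g).
Velocity head = V^2/(2g) = 3.82^2 / (2*9.81) = 14.5924 / 19.62 = 0.7438 m.
E = 1.2 + 0.7438 = 1.9438 m.

1.9438


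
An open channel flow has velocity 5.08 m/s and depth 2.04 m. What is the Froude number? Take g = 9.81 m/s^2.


The Froude number is defined as Fr = V / sqrt(g*y).
g*y = 9.81 * 2.04 = 20.0124.
sqrt(g*y) = sqrt(20.0124) = 4.4735.
Fr = 5.08 / 4.4735 = 1.1356.

1.1356


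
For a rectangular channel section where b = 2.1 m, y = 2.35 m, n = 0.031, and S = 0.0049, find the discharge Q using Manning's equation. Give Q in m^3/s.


For a rectangular channel, the cross-sectional area A = b * y = 2.1 * 2.35 = 4.94 m^2.
The wetted perimeter P = b + 2y = 2.1 + 2*2.35 = 6.8 m.
Hydraulic radius R = A/P = 4.94/6.8 = 0.7257 m.
Velocity V = (1/n)*R^(2/3)*S^(1/2) = (1/0.031)*0.7257^(2/3)*0.0049^(1/2) = 1.8236 m/s.
Discharge Q = A * V = 4.94 * 1.8236 = 8.999 m^3/s.

8.999


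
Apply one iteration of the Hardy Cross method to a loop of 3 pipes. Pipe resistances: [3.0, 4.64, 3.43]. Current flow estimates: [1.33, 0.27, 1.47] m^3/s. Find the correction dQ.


Numerator terms (r*Q*|Q|): 3.0*1.33*|1.33| = 5.3067; 4.64*0.27*|0.27| = 0.3383; 3.43*1.47*|1.47| = 7.4119.
Sum of numerator = 13.0568.
Denominator terms (r*|Q|): 3.0*|1.33| = 3.99; 4.64*|0.27| = 1.2528; 3.43*|1.47| = 5.0421.
2 * sum of denominator = 2 * 10.2849 = 20.5698.
dQ = -13.0568 / 20.5698 = -0.6348 m^3/s.

-0.6348


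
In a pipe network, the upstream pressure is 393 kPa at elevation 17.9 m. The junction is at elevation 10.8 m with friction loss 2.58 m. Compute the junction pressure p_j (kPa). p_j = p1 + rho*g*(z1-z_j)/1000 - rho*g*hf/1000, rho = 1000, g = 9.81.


Junction pressure: p_j = p1 + rho*g*(z1 - z_j)/1000 - rho*g*hf/1000.
Elevation term = 1000*9.81*(17.9 - 10.8)/1000 = 69.651 kPa.
Friction term = 1000*9.81*2.58/1000 = 25.31 kPa.
p_j = 393 + 69.651 - 25.31 = 437.34 kPa.

437.34


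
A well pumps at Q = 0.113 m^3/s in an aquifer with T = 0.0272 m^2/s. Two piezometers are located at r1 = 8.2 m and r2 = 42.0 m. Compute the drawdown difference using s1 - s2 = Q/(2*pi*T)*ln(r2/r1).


Thiem equation: s1 - s2 = Q/(2*pi*T) * ln(r2/r1).
ln(r2/r1) = ln(42.0/8.2) = 1.6335.
Q/(2*pi*T) = 0.113 / (2*pi*0.0272) = 0.113 / 0.1709 = 0.6612.
s1 - s2 = 0.6612 * 1.6335 = 1.0801 m.

1.0801


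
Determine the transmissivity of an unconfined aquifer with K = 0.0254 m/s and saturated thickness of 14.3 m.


Transmissivity is defined as T = K * h.
T = 0.0254 * 14.3
  = 0.3632 m^2/s.

0.3632


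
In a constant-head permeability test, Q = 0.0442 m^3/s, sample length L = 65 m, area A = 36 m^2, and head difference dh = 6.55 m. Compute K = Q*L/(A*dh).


From K = Q*L / (A*dh):
Numerator: Q*L = 0.0442 * 65 = 2.873.
Denominator: A*dh = 36 * 6.55 = 235.8.
K = 2.873 / 235.8 = 0.012184 m/s.

0.012184


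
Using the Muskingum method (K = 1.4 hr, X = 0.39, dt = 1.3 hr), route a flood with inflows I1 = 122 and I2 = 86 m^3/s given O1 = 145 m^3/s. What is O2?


Muskingum coefficients:
denom = 2*K*(1-X) + dt = 2*1.4*(1-0.39) + 1.3 = 3.008.
C0 = (dt - 2*K*X)/denom = (1.3 - 2*1.4*0.39)/3.008 = 0.0691.
C1 = (dt + 2*K*X)/denom = (1.3 + 2*1.4*0.39)/3.008 = 0.7952.
C2 = (2*K*(1-X) - dt)/denom = 0.1356.
O2 = C0*I2 + C1*I1 + C2*O1
   = 0.0691*86 + 0.7952*122 + 0.1356*145
   = 122.63 m^3/s.

122.63


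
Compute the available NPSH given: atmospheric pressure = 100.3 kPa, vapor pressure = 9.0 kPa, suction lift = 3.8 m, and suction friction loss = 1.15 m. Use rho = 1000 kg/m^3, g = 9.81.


NPSHa = p_atm/(rho*g) - z_s - hf_s - p_vap/(rho*g).
p_atm/(rho*g) = 100.3*1000 / (1000*9.81) = 10.224 m.
p_vap/(rho*g) = 9.0*1000 / (1000*9.81) = 0.917 m.
NPSHa = 10.224 - 3.8 - 1.15 - 0.917
      = 4.36 m.

4.36


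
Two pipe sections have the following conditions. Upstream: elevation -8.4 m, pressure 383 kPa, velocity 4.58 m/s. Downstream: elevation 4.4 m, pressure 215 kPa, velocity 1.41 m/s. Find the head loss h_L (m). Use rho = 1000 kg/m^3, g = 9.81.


Total head at each section: H = z + p/(rho*g) + V^2/(2g).
H1 = -8.4 + 383*1000/(1000*9.81) + 4.58^2/(2*9.81)
   = -8.4 + 39.042 + 1.0691
   = 31.711 m.
H2 = 4.4 + 215*1000/(1000*9.81) + 1.41^2/(2*9.81)
   = 4.4 + 21.916 + 0.1013
   = 26.418 m.
h_L = H1 - H2 = 31.711 - 26.418 = 5.293 m.

5.293


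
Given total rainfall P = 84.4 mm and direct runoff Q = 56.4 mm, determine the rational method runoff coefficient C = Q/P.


The runoff coefficient C = runoff depth / rainfall depth.
C = 56.4 / 84.4
  = 0.6682.

0.6682


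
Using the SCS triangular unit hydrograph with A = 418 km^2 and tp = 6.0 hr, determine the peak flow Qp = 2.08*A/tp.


SCS formula: Qp = 2.08 * A / tp.
Qp = 2.08 * 418 / 6.0
   = 869.44 / 6.0
   = 144.91 m^3/s per cm.

144.91


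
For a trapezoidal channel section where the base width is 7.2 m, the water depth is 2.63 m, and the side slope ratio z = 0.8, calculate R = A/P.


For a trapezoidal section with side slope z:
A = (b + z*y)*y = (7.2 + 0.8*2.63)*2.63 = 24.47 m^2.
P = b + 2*y*sqrt(1 + z^2) = 7.2 + 2*2.63*sqrt(1 + 0.8^2) = 13.936 m.
R = A/P = 24.47 / 13.936 = 1.7558 m.

1.7558


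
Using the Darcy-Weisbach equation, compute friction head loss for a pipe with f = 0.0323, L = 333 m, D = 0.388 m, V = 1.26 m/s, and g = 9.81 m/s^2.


Darcy-Weisbach equation: h_f = f * (L/D) * V^2/(2g).
f * L/D = 0.0323 * 333/0.388 = 27.7214.
V^2/(2g) = 1.26^2 / (2*9.81) = 1.5876 / 19.62 = 0.0809 m.
h_f = 27.7214 * 0.0809 = 2.243 m.

2.243


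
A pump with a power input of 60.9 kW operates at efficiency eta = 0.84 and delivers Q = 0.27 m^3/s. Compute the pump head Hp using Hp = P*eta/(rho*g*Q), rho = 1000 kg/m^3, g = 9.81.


Pump head formula: Hp = P * eta / (rho * g * Q).
Numerator: P * eta = 60.9 * 1000 * 0.84 = 51156.0 W.
Denominator: rho * g * Q = 1000 * 9.81 * 0.27 = 2648.7.
Hp = 51156.0 / 2648.7 = 19.31 m.

19.31


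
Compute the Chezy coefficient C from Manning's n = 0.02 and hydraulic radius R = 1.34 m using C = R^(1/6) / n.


The Chezy coefficient relates to Manning's n through C = R^(1/6) / n.
R^(1/6) = 1.34^(1/6) = 1.049988.
C = 1.049988 / 0.02 = 52.5 m^(1/2)/s.

52.5


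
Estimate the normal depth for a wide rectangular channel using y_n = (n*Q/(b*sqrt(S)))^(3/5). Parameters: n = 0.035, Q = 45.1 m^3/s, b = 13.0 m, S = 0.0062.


We use the wide-channel approximation y_n = (n*Q/(b*sqrt(S)))^(3/5).
sqrt(S) = sqrt(0.0062) = 0.07874.
Numerator: n*Q = 0.035 * 45.1 = 1.5785.
Denominator: b*sqrt(S) = 13.0 * 0.07874 = 1.02362.
arg = 1.5421.
y_n = 1.5421^(3/5) = 1.2968 m.

1.2968


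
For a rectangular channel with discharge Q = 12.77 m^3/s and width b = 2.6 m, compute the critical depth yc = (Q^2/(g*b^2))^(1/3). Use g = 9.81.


Using yc = (Q^2 / (g * b^2))^(1/3):
Q^2 = 12.77^2 = 163.07.
g * b^2 = 9.81 * 2.6^2 = 9.81 * 6.76 = 66.32.
Q^2 / (g*b^2) = 163.07 / 66.32 = 2.4588.
yc = 2.4588^(1/3) = 1.3498 m.

1.3498


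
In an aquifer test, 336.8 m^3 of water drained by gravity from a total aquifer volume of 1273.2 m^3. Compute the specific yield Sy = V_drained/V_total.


Specific yield Sy = Volume drained / Total volume.
Sy = 336.8 / 1273.2
   = 0.2645.

0.2645


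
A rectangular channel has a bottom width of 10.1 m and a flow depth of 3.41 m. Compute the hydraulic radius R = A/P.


For a rectangular section:
Flow area A = b * y = 10.1 * 3.41 = 34.44 m^2.
Wetted perimeter P = b + 2y = 10.1 + 2*3.41 = 16.92 m.
Hydraulic radius R = A/P = 34.44 / 16.92 = 2.0355 m.

2.0355


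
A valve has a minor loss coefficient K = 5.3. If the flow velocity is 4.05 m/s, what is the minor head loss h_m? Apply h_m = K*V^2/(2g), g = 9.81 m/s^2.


Minor loss formula: h_m = K * V^2/(2g).
V^2 = 4.05^2 = 16.4025.
V^2/(2g) = 16.4025 / 19.62 = 0.836 m.
h_m = 5.3 * 0.836 = 4.4308 m.

4.4308


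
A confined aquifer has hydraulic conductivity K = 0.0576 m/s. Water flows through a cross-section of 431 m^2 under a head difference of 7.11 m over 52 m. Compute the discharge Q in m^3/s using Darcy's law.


Darcy's law: Q = K * A * i, where i = dh/L.
Hydraulic gradient i = 7.11 / 52 = 0.136731.
Q = 0.0576 * 431 * 0.136731
  = 3.3944 m^3/s.

3.3944


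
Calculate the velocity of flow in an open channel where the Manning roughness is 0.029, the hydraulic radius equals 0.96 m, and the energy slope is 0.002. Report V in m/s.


Manning's equation gives V = (1/n) * R^(2/3) * S^(1/2).
First, compute R^(2/3) = 0.96^(2/3) = 0.9732.
Next, S^(1/2) = 0.002^(1/2) = 0.044721.
Then 1/n = 1/0.029 = 34.48.
V = 34.48 * 0.9732 * 0.044721 = 1.5007 m/s.

1.5007


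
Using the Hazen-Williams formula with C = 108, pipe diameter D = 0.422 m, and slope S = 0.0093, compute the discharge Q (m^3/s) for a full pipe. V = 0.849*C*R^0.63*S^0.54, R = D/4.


For a full circular pipe, R = D/4 = 0.422/4 = 0.1055 m.
V = 0.849 * 108 * 0.1055^0.63 * 0.0093^0.54
  = 0.849 * 108 * 0.242465 * 0.07998
  = 1.7781 m/s.
Pipe area A = pi*D^2/4 = pi*0.422^2/4 = 0.1399 m^2.
Q = A * V = 0.1399 * 1.7781 = 0.2487 m^3/s.

0.2487


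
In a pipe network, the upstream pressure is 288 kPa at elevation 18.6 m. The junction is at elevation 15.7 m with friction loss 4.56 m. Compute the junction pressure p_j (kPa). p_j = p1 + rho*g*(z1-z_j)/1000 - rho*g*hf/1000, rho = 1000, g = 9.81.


Junction pressure: p_j = p1 + rho*g*(z1 - z_j)/1000 - rho*g*hf/1000.
Elevation term = 1000*9.81*(18.6 - 15.7)/1000 = 28.449 kPa.
Friction term = 1000*9.81*4.56/1000 = 44.734 kPa.
p_j = 288 + 28.449 - 44.734 = 271.72 kPa.

271.72


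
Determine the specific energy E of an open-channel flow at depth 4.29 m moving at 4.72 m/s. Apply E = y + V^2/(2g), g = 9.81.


Specific energy E = y + V^2/(2g).
Velocity head = V^2/(2g) = 4.72^2 / (2*9.81) = 22.2784 / 19.62 = 1.1355 m.
E = 4.29 + 1.1355 = 5.4255 m.

5.4255


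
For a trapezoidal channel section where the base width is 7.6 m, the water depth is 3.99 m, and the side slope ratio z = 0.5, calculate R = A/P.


For a trapezoidal section with side slope z:
A = (b + z*y)*y = (7.6 + 0.5*3.99)*3.99 = 38.284 m^2.
P = b + 2*y*sqrt(1 + z^2) = 7.6 + 2*3.99*sqrt(1 + 0.5^2) = 16.522 m.
R = A/P = 38.284 / 16.522 = 2.3172 m.

2.3172


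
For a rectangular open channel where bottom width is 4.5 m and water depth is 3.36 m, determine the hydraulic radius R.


For a rectangular section:
Flow area A = b * y = 4.5 * 3.36 = 15.12 m^2.
Wetted perimeter P = b + 2y = 4.5 + 2*3.36 = 11.22 m.
Hydraulic radius R = A/P = 15.12 / 11.22 = 1.3476 m.

1.3476


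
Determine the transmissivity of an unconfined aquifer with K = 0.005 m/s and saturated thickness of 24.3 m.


Transmissivity is defined as T = K * h.
T = 0.005 * 24.3
  = 0.1215 m^2/s.

0.1215


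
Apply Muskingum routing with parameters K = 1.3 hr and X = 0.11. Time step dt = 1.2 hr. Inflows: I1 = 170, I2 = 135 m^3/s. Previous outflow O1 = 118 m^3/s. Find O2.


Muskingum coefficients:
denom = 2*K*(1-X) + dt = 2*1.3*(1-0.11) + 1.2 = 3.514.
C0 = (dt - 2*K*X)/denom = (1.2 - 2*1.3*0.11)/3.514 = 0.2601.
C1 = (dt + 2*K*X)/denom = (1.2 + 2*1.3*0.11)/3.514 = 0.4229.
C2 = (2*K*(1-X) - dt)/denom = 0.317.
O2 = C0*I2 + C1*I1 + C2*O1
   = 0.2601*135 + 0.4229*170 + 0.317*118
   = 144.41 m^3/s.

144.41


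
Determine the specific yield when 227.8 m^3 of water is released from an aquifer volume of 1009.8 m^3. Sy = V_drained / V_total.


Specific yield Sy = Volume drained / Total volume.
Sy = 227.8 / 1009.8
   = 0.2256.

0.2256


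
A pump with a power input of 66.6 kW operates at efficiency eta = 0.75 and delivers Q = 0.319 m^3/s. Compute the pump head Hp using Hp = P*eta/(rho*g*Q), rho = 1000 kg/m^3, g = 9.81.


Pump head formula: Hp = P * eta / (rho * g * Q).
Numerator: P * eta = 66.6 * 1000 * 0.75 = 49950.0 W.
Denominator: rho * g * Q = 1000 * 9.81 * 0.319 = 3129.39.
Hp = 49950.0 / 3129.39 = 15.96 m.

15.96


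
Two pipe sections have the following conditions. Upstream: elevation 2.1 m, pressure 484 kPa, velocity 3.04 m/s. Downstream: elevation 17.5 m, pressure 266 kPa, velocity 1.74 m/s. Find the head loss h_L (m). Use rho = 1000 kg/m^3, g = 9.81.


Total head at each section: H = z + p/(rho*g) + V^2/(2g).
H1 = 2.1 + 484*1000/(1000*9.81) + 3.04^2/(2*9.81)
   = 2.1 + 49.337 + 0.471
   = 51.908 m.
H2 = 17.5 + 266*1000/(1000*9.81) + 1.74^2/(2*9.81)
   = 17.5 + 27.115 + 0.1543
   = 44.77 m.
h_L = H1 - H2 = 51.908 - 44.77 = 7.139 m.

7.139


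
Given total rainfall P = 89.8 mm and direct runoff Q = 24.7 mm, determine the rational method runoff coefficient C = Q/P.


The runoff coefficient C = runoff depth / rainfall depth.
C = 24.7 / 89.8
  = 0.2751.

0.2751


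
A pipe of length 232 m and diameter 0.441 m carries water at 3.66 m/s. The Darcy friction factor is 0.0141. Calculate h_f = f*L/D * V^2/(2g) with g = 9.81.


Darcy-Weisbach equation: h_f = f * (L/D) * V^2/(2g).
f * L/D = 0.0141 * 232/0.441 = 7.4177.
V^2/(2g) = 3.66^2 / (2*9.81) = 13.3956 / 19.62 = 0.6828 m.
h_f = 7.4177 * 0.6828 = 5.064 m.

5.064


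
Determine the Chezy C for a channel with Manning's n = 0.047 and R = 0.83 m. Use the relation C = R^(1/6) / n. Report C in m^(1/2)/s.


The Chezy coefficient relates to Manning's n through C = R^(1/6) / n.
R^(1/6) = 0.83^(1/6) = 0.969422.
C = 0.969422 / 0.047 = 20.63 m^(1/2)/s.

20.63


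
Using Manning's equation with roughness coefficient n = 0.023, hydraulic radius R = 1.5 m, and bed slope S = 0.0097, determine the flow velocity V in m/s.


Manning's equation gives V = (1/n) * R^(2/3) * S^(1/2).
First, compute R^(2/3) = 1.5^(2/3) = 1.3104.
Next, S^(1/2) = 0.0097^(1/2) = 0.098489.
Then 1/n = 1/0.023 = 43.48.
V = 43.48 * 1.3104 * 0.098489 = 5.6112 m/s.

5.6112


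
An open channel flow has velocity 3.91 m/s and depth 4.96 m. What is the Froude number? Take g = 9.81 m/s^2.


The Froude number is defined as Fr = V / sqrt(g*y).
g*y = 9.81 * 4.96 = 48.6576.
sqrt(g*y) = sqrt(48.6576) = 6.9755.
Fr = 3.91 / 6.9755 = 0.5605.

0.5605


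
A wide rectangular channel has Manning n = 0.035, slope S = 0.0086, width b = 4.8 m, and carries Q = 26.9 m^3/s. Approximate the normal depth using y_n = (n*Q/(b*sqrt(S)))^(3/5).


We use the wide-channel approximation y_n = (n*Q/(b*sqrt(S)))^(3/5).
sqrt(S) = sqrt(0.0086) = 0.092736.
Numerator: n*Q = 0.035 * 26.9 = 0.9415.
Denominator: b*sqrt(S) = 4.8 * 0.092736 = 0.445133.
arg = 2.1151.
y_n = 2.1151^(3/5) = 1.5675 m.

1.5675


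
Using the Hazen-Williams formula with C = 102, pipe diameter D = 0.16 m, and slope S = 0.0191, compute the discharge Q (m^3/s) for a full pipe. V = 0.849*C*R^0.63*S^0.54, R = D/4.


For a full circular pipe, R = D/4 = 0.16/4 = 0.04 m.
V = 0.849 * 102 * 0.04^0.63 * 0.0191^0.54
  = 0.849 * 102 * 0.131613 * 0.117966
  = 1.3445 m/s.
Pipe area A = pi*D^2/4 = pi*0.16^2/4 = 0.0201 m^2.
Q = A * V = 0.0201 * 1.3445 = 0.027 m^3/s.

0.027


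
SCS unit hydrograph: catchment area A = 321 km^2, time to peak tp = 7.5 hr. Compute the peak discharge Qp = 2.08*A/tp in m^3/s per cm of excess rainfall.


SCS formula: Qp = 2.08 * A / tp.
Qp = 2.08 * 321 / 7.5
   = 667.68 / 7.5
   = 89.02 m^3/s per cm.

89.02


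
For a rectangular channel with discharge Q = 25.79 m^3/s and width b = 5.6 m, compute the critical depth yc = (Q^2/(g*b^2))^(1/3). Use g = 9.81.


Using yc = (Q^2 / (g * b^2))^(1/3):
Q^2 = 25.79^2 = 665.12.
g * b^2 = 9.81 * 5.6^2 = 9.81 * 31.36 = 307.64.
Q^2 / (g*b^2) = 665.12 / 307.64 = 2.162.
yc = 2.162^(1/3) = 1.2931 m.

1.2931


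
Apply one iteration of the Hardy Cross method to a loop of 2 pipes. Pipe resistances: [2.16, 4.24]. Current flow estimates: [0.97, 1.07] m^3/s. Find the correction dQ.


Numerator terms (r*Q*|Q|): 2.16*0.97*|0.97| = 2.0323; 4.24*1.07*|1.07| = 4.8544.
Sum of numerator = 6.8867.
Denominator terms (r*|Q|): 2.16*|0.97| = 2.0952; 4.24*|1.07| = 4.5368.
2 * sum of denominator = 2 * 6.632 = 13.264.
dQ = -6.8867 / 13.264 = -0.5192 m^3/s.

-0.5192


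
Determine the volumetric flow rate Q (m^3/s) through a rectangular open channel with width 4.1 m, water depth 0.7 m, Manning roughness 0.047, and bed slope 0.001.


For a rectangular channel, the cross-sectional area A = b * y = 4.1 * 0.7 = 2.87 m^2.
The wetted perimeter P = b + 2y = 4.1 + 2*0.7 = 5.5 m.
Hydraulic radius R = A/P = 2.87/5.5 = 0.5218 m.
Velocity V = (1/n)*R^(2/3)*S^(1/2) = (1/0.047)*0.5218^(2/3)*0.001^(1/2) = 0.4361 m/s.
Discharge Q = A * V = 2.87 * 0.4361 = 1.252 m^3/s.

1.252


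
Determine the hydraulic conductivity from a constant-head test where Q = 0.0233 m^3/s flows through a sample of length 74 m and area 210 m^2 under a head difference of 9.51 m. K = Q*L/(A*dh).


From K = Q*L / (A*dh):
Numerator: Q*L = 0.0233 * 74 = 1.7242.
Denominator: A*dh = 210 * 9.51 = 1997.1.
K = 1.7242 / 1997.1 = 0.000863 m/s.

0.000863


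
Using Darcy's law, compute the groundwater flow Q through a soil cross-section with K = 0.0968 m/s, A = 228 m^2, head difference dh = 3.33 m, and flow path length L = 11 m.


Darcy's law: Q = K * A * i, where i = dh/L.
Hydraulic gradient i = 3.33 / 11 = 0.302727.
Q = 0.0968 * 228 * 0.302727
  = 6.6813 m^3/s.

6.6813


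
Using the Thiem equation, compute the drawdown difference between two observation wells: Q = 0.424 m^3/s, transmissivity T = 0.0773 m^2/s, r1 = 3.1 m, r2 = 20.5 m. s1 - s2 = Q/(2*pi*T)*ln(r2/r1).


Thiem equation: s1 - s2 = Q/(2*pi*T) * ln(r2/r1).
ln(r2/r1) = ln(20.5/3.1) = 1.889.
Q/(2*pi*T) = 0.424 / (2*pi*0.0773) = 0.424 / 0.4857 = 0.873.
s1 - s2 = 0.873 * 1.889 = 1.6491 m.

1.6491


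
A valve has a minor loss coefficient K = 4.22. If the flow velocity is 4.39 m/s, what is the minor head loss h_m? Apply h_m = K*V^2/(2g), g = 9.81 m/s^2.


Minor loss formula: h_m = K * V^2/(2g).
V^2 = 4.39^2 = 19.2721.
V^2/(2g) = 19.2721 / 19.62 = 0.9823 m.
h_m = 4.22 * 0.9823 = 4.1452 m.

4.1452


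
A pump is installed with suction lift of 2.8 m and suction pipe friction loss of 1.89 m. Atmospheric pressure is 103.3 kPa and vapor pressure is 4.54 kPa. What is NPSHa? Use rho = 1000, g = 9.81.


NPSHa = p_atm/(rho*g) - z_s - hf_s - p_vap/(rho*g).
p_atm/(rho*g) = 103.3*1000 / (1000*9.81) = 10.53 m.
p_vap/(rho*g) = 4.54*1000 / (1000*9.81) = 0.463 m.
NPSHa = 10.53 - 2.8 - 1.89 - 0.463
      = 5.38 m.

5.38


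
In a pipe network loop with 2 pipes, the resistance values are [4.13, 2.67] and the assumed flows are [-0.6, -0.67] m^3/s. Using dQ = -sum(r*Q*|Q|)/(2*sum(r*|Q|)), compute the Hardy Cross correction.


Numerator terms (r*Q*|Q|): 4.13*-0.6*|-0.6| = -1.4868; 2.67*-0.67*|-0.67| = -1.1986.
Sum of numerator = -2.6854.
Denominator terms (r*|Q|): 4.13*|-0.6| = 2.478; 2.67*|-0.67| = 1.7889.
2 * sum of denominator = 2 * 4.2669 = 8.5338.
dQ = --2.6854 / 8.5338 = 0.3147 m^3/s.

0.3147


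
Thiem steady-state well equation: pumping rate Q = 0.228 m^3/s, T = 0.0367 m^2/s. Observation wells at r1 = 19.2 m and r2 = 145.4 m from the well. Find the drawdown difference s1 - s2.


Thiem equation: s1 - s2 = Q/(2*pi*T) * ln(r2/r1).
ln(r2/r1) = ln(145.4/19.2) = 2.0246.
Q/(2*pi*T) = 0.228 / (2*pi*0.0367) = 0.228 / 0.2306 = 0.9888.
s1 - s2 = 0.9888 * 2.0246 = 2.0018 m.

2.0018


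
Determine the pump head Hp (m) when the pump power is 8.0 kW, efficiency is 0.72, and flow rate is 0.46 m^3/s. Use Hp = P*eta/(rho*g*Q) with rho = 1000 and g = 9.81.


Pump head formula: Hp = P * eta / (rho * g * Q).
Numerator: P * eta = 8.0 * 1000 * 0.72 = 5760.0 W.
Denominator: rho * g * Q = 1000 * 9.81 * 0.46 = 4512.6.
Hp = 5760.0 / 4512.6 = 1.28 m.

1.28


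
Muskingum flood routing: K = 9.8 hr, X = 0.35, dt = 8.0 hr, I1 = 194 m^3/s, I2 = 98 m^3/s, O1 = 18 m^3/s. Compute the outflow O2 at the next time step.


Muskingum coefficients:
denom = 2*K*(1-X) + dt = 2*9.8*(1-0.35) + 8.0 = 20.74.
C0 = (dt - 2*K*X)/denom = (8.0 - 2*9.8*0.35)/20.74 = 0.055.
C1 = (dt + 2*K*X)/denom = (8.0 + 2*9.8*0.35)/20.74 = 0.7165.
C2 = (2*K*(1-X) - dt)/denom = 0.2285.
O2 = C0*I2 + C1*I1 + C2*O1
   = 0.055*98 + 0.7165*194 + 0.2285*18
   = 148.5 m^3/s.

148.5


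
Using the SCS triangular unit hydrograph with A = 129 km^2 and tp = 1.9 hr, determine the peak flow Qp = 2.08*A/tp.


SCS formula: Qp = 2.08 * A / tp.
Qp = 2.08 * 129 / 1.9
   = 268.32 / 1.9
   = 141.22 m^3/s per cm.

141.22


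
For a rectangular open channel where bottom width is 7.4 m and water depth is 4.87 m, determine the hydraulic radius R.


For a rectangular section:
Flow area A = b * y = 7.4 * 4.87 = 36.04 m^2.
Wetted perimeter P = b + 2y = 7.4 + 2*4.87 = 17.14 m.
Hydraulic radius R = A/P = 36.04 / 17.14 = 2.1026 m.

2.1026


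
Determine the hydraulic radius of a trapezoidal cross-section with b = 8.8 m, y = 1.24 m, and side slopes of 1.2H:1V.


For a trapezoidal section with side slope z:
A = (b + z*y)*y = (8.8 + 1.2*1.24)*1.24 = 12.757 m^2.
P = b + 2*y*sqrt(1 + z^2) = 8.8 + 2*1.24*sqrt(1 + 1.2^2) = 12.674 m.
R = A/P = 12.757 / 12.674 = 1.0066 m.

1.0066


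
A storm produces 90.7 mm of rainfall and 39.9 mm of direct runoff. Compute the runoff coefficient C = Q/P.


The runoff coefficient C = runoff depth / rainfall depth.
C = 39.9 / 90.7
  = 0.4399.

0.4399


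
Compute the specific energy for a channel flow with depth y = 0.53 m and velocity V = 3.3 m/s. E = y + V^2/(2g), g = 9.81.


Specific energy E = y + V^2/(2g).
Velocity head = V^2/(2g) = 3.3^2 / (2*9.81) = 10.89 / 19.62 = 0.555 m.
E = 0.53 + 0.555 = 1.085 m.

1.085


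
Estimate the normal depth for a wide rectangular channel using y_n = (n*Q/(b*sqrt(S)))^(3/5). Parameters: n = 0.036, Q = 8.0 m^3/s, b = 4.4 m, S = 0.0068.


We use the wide-channel approximation y_n = (n*Q/(b*sqrt(S)))^(3/5).
sqrt(S) = sqrt(0.0068) = 0.082462.
Numerator: n*Q = 0.036 * 8.0 = 0.288.
Denominator: b*sqrt(S) = 4.4 * 0.082462 = 0.362833.
arg = 0.7938.
y_n = 0.7938^(3/5) = 0.8706 m.

0.8706


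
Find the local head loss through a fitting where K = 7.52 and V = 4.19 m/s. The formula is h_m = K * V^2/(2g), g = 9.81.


Minor loss formula: h_m = K * V^2/(2g).
V^2 = 4.19^2 = 17.5561.
V^2/(2g) = 17.5561 / 19.62 = 0.8948 m.
h_m = 7.52 * 0.8948 = 6.7289 m.

6.7289


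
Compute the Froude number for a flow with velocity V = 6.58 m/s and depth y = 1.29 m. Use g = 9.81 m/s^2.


The Froude number is defined as Fr = V / sqrt(g*y).
g*y = 9.81 * 1.29 = 12.6549.
sqrt(g*y) = sqrt(12.6549) = 3.5574.
Fr = 6.58 / 3.5574 = 1.8497.

1.8497


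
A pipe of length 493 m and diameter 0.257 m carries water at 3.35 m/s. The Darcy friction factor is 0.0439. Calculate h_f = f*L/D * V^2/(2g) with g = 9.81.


Darcy-Weisbach equation: h_f = f * (L/D) * V^2/(2g).
f * L/D = 0.0439 * 493/0.257 = 84.2128.
V^2/(2g) = 3.35^2 / (2*9.81) = 11.2225 / 19.62 = 0.572 m.
h_f = 84.2128 * 0.572 = 48.169 m.

48.169


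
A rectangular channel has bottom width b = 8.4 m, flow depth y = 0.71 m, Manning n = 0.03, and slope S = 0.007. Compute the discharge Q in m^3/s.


For a rectangular channel, the cross-sectional area A = b * y = 8.4 * 0.71 = 5.96 m^2.
The wetted perimeter P = b + 2y = 8.4 + 2*0.71 = 9.82 m.
Hydraulic radius R = A/P = 5.96/9.82 = 0.6073 m.
Velocity V = (1/n)*R^(2/3)*S^(1/2) = (1/0.03)*0.6073^(2/3)*0.007^(1/2) = 2.0001 m/s.
Discharge Q = A * V = 5.96 * 2.0001 = 11.928 m^3/s.

11.928


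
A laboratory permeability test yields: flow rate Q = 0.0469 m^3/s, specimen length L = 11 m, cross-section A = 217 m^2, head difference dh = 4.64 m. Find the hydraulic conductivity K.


From K = Q*L / (A*dh):
Numerator: Q*L = 0.0469 * 11 = 0.5159.
Denominator: A*dh = 217 * 4.64 = 1006.88.
K = 0.5159 / 1006.88 = 0.000512 m/s.

0.000512


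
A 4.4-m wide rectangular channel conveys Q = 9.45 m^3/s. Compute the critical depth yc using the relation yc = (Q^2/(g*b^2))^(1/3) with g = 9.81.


Using yc = (Q^2 / (g * b^2))^(1/3):
Q^2 = 9.45^2 = 89.3.
g * b^2 = 9.81 * 4.4^2 = 9.81 * 19.36 = 189.92.
Q^2 / (g*b^2) = 89.3 / 189.92 = 0.4702.
yc = 0.4702^(1/3) = 0.7776 m.

0.7776


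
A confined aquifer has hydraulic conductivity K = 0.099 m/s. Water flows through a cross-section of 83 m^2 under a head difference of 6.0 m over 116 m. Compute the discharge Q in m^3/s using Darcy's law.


Darcy's law: Q = K * A * i, where i = dh/L.
Hydraulic gradient i = 6.0 / 116 = 0.051724.
Q = 0.099 * 83 * 0.051724
  = 0.425 m^3/s.

0.425


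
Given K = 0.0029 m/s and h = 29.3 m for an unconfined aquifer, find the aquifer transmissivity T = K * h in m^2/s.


Transmissivity is defined as T = K * h.
T = 0.0029 * 29.3
  = 0.085 m^2/s.

0.085


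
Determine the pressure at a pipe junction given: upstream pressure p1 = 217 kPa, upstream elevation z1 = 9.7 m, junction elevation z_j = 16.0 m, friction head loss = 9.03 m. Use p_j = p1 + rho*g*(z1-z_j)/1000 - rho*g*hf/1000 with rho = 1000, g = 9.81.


Junction pressure: p_j = p1 + rho*g*(z1 - z_j)/1000 - rho*g*hf/1000.
Elevation term = 1000*9.81*(9.7 - 16.0)/1000 = -61.803 kPa.
Friction term = 1000*9.81*9.03/1000 = 88.584 kPa.
p_j = 217 + -61.803 - 88.584 = 66.61 kPa.

66.61


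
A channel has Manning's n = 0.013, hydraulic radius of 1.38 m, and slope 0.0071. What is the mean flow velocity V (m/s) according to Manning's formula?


Manning's equation gives V = (1/n) * R^(2/3) * S^(1/2).
First, compute R^(2/3) = 1.38^(2/3) = 1.2395.
Next, S^(1/2) = 0.0071^(1/2) = 0.084261.
Then 1/n = 1/0.013 = 76.92.
V = 76.92 * 1.2395 * 0.084261 = 8.0341 m/s.

8.0341


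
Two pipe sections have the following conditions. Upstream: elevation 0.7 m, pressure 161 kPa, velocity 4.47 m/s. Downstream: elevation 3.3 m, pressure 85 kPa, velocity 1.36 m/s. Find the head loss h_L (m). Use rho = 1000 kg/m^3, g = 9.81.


Total head at each section: H = z + p/(rho*g) + V^2/(2g).
H1 = 0.7 + 161*1000/(1000*9.81) + 4.47^2/(2*9.81)
   = 0.7 + 16.412 + 1.0184
   = 18.13 m.
H2 = 3.3 + 85*1000/(1000*9.81) + 1.36^2/(2*9.81)
   = 3.3 + 8.665 + 0.0943
   = 12.059 m.
h_L = H1 - H2 = 18.13 - 12.059 = 6.071 m.

6.071


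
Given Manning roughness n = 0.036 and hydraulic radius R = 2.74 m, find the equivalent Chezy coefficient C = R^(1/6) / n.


The Chezy coefficient relates to Manning's n through C = R^(1/6) / n.
R^(1/6) = 2.74^(1/6) = 1.182928.
C = 1.182928 / 0.036 = 32.86 m^(1/2)/s.

32.86


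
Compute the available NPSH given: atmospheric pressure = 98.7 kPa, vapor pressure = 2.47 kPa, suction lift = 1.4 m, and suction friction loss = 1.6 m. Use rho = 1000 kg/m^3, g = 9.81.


NPSHa = p_atm/(rho*g) - z_s - hf_s - p_vap/(rho*g).
p_atm/(rho*g) = 98.7*1000 / (1000*9.81) = 10.061 m.
p_vap/(rho*g) = 2.47*1000 / (1000*9.81) = 0.252 m.
NPSHa = 10.061 - 1.4 - 1.6 - 0.252
      = 6.81 m.

6.81


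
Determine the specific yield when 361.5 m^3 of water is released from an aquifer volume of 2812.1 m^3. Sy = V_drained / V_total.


Specific yield Sy = Volume drained / Total volume.
Sy = 361.5 / 2812.1
   = 0.1286.

0.1286


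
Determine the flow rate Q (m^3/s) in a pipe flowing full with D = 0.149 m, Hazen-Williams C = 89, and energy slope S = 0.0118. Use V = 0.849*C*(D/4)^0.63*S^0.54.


For a full circular pipe, R = D/4 = 0.149/4 = 0.0372 m.
V = 0.849 * 89 * 0.0372^0.63 * 0.0118^0.54
  = 0.849 * 89 * 0.125837 * 0.090953
  = 0.8648 m/s.
Pipe area A = pi*D^2/4 = pi*0.149^2/4 = 0.0174 m^2.
Q = A * V = 0.0174 * 0.8648 = 0.0151 m^3/s.

0.0151


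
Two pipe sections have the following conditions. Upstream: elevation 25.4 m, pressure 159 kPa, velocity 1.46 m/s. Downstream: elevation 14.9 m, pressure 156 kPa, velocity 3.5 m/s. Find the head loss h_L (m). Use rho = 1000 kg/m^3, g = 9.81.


Total head at each section: H = z + p/(rho*g) + V^2/(2g).
H1 = 25.4 + 159*1000/(1000*9.81) + 1.46^2/(2*9.81)
   = 25.4 + 16.208 + 0.1086
   = 41.717 m.
H2 = 14.9 + 156*1000/(1000*9.81) + 3.5^2/(2*9.81)
   = 14.9 + 15.902 + 0.6244
   = 31.427 m.
h_L = H1 - H2 = 41.717 - 31.427 = 10.29 m.

10.29


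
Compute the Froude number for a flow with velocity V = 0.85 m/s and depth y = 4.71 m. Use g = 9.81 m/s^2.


The Froude number is defined as Fr = V / sqrt(g*y).
g*y = 9.81 * 4.71 = 46.2051.
sqrt(g*y) = sqrt(46.2051) = 6.7974.
Fr = 0.85 / 6.7974 = 0.125.

0.125


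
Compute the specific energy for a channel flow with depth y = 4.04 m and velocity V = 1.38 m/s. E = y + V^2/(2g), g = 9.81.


Specific energy E = y + V^2/(2g).
Velocity head = V^2/(2g) = 1.38^2 / (2*9.81) = 1.9044 / 19.62 = 0.0971 m.
E = 4.04 + 0.0971 = 4.1371 m.

4.1371


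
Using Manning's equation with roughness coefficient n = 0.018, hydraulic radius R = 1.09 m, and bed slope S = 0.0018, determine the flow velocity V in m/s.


Manning's equation gives V = (1/n) * R^(2/3) * S^(1/2).
First, compute R^(2/3) = 1.09^(2/3) = 1.0591.
Next, S^(1/2) = 0.0018^(1/2) = 0.042426.
Then 1/n = 1/0.018 = 55.56.
V = 55.56 * 1.0591 * 0.042426 = 2.4964 m/s.

2.4964


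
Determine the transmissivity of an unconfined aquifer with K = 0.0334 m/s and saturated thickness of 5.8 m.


Transmissivity is defined as T = K * h.
T = 0.0334 * 5.8
  = 0.1937 m^2/s.

0.1937


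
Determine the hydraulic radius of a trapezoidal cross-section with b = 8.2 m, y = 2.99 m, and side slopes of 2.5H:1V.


For a trapezoidal section with side slope z:
A = (b + z*y)*y = (8.2 + 2.5*2.99)*2.99 = 46.868 m^2.
P = b + 2*y*sqrt(1 + z^2) = 8.2 + 2*2.99*sqrt(1 + 2.5^2) = 24.302 m.
R = A/P = 46.868 / 24.302 = 1.9286 m.

1.9286


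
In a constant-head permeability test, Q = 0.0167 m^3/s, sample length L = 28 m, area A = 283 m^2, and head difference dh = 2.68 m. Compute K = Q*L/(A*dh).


From K = Q*L / (A*dh):
Numerator: Q*L = 0.0167 * 28 = 0.4676.
Denominator: A*dh = 283 * 2.68 = 758.44.
K = 0.4676 / 758.44 = 0.000617 m/s.

0.000617


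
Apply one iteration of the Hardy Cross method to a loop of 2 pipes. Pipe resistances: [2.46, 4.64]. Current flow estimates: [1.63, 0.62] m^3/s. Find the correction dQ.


Numerator terms (r*Q*|Q|): 2.46*1.63*|1.63| = 6.536; 4.64*0.62*|0.62| = 1.7836.
Sum of numerator = 8.3196.
Denominator terms (r*|Q|): 2.46*|1.63| = 4.0098; 4.64*|0.62| = 2.8768.
2 * sum of denominator = 2 * 6.8866 = 13.7732.
dQ = -8.3196 / 13.7732 = -0.604 m^3/s.

-0.604


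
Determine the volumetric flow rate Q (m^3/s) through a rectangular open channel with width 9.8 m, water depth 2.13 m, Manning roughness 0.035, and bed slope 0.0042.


For a rectangular channel, the cross-sectional area A = b * y = 9.8 * 2.13 = 20.87 m^2.
The wetted perimeter P = b + 2y = 9.8 + 2*2.13 = 14.06 m.
Hydraulic radius R = A/P = 20.87/14.06 = 1.4846 m.
Velocity V = (1/n)*R^(2/3)*S^(1/2) = (1/0.035)*1.4846^(2/3)*0.0042^(1/2) = 2.4097 m/s.
Discharge Q = A * V = 20.87 * 2.4097 = 50.301 m^3/s.

50.301


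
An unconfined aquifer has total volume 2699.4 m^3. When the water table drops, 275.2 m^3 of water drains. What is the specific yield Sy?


Specific yield Sy = Volume drained / Total volume.
Sy = 275.2 / 2699.4
   = 0.1019.

0.1019


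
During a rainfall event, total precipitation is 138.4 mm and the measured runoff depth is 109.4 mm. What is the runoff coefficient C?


The runoff coefficient C = runoff depth / rainfall depth.
C = 109.4 / 138.4
  = 0.7905.

0.7905


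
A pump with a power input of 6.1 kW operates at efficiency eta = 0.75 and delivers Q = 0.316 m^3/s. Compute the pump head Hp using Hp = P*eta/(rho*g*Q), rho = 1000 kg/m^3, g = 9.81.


Pump head formula: Hp = P * eta / (rho * g * Q).
Numerator: P * eta = 6.1 * 1000 * 0.75 = 4575.0 W.
Denominator: rho * g * Q = 1000 * 9.81 * 0.316 = 3099.96.
Hp = 4575.0 / 3099.96 = 1.48 m.

1.48


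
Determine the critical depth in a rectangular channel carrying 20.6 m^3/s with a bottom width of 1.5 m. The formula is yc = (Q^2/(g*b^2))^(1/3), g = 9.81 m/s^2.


Using yc = (Q^2 / (g * b^2))^(1/3):
Q^2 = 20.6^2 = 424.36.
g * b^2 = 9.81 * 1.5^2 = 9.81 * 2.25 = 22.07.
Q^2 / (g*b^2) = 424.36 / 22.07 = 19.2279.
yc = 19.2279^(1/3) = 2.6789 m.

2.6789


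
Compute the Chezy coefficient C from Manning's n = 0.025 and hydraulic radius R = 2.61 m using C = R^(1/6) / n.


The Chezy coefficient relates to Manning's n through C = R^(1/6) / n.
R^(1/6) = 2.61^(1/6) = 1.173384.
C = 1.173384 / 0.025 = 46.94 m^(1/2)/s.

46.94


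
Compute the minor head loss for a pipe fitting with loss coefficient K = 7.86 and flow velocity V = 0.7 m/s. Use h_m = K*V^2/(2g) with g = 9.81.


Minor loss formula: h_m = K * V^2/(2g).
V^2 = 0.7^2 = 0.49.
V^2/(2g) = 0.49 / 19.62 = 0.025 m.
h_m = 7.86 * 0.025 = 0.1963 m.

0.1963
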